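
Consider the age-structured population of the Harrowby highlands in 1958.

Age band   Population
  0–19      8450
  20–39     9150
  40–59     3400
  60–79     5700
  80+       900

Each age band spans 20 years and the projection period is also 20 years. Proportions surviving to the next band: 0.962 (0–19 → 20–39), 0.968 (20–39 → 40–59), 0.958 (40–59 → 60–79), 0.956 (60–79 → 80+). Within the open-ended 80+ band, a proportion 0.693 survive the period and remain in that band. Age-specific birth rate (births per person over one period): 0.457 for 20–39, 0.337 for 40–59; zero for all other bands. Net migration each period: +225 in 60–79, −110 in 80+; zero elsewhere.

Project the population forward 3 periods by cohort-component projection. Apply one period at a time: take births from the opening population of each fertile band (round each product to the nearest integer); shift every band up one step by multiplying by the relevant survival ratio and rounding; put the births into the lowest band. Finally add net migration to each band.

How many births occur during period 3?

4995

— Period 1 —
Births: 9150 × 0.457 = 4182  |  3400 × 0.337 = 1146 → total 5328
20–39: 8450 × 0.962 = 8129
40–59: 9150 × 0.968 = 8857
60–79: 3400 × 0.958 = 3257
80+: 5700 × 0.956 + 900 × 0.693 = 5449 + 624 = 6073
Net migration: 60–79 + 225 → 3482; 80+ − 110 → 5963
Giving 5328 / 8129 / 8857 / 3482 / 5963.
— Period 2 —
Births: 8129 × 0.457 = 3715  |  8857 × 0.337 = 2985 → total 6700
20–39: 5328 × 0.962 = 5126
40–59: 8129 × 0.968 = 7869
60–79: 8857 × 0.958 = 8485
80+: 3482 × 0.956 + 5963 × 0.693 = 3329 + 4132 = 7461
Net migration: 60–79 + 225 → 8710; 80+ − 110 → 7351
Giving 6700 / 5126 / 7869 / 8710 / 7351.
— Period 3 —
Births: 5126 × 0.457 = 2343  |  7869 × 0.337 = 2652 → total 4995
20–39: 6700 × 0.962 = 6445
40–59: 5126 × 0.968 = 4962
60–79: 7869 × 0.958 = 7539
80+: 8710 × 0.956 + 7351 × 0.693 = 8327 + 5094 = 13421
Net migration: 60–79 + 225 → 7764; 80+ − 110 → 13311
Giving 4995 / 6445 / 4962 / 7764 / 13311.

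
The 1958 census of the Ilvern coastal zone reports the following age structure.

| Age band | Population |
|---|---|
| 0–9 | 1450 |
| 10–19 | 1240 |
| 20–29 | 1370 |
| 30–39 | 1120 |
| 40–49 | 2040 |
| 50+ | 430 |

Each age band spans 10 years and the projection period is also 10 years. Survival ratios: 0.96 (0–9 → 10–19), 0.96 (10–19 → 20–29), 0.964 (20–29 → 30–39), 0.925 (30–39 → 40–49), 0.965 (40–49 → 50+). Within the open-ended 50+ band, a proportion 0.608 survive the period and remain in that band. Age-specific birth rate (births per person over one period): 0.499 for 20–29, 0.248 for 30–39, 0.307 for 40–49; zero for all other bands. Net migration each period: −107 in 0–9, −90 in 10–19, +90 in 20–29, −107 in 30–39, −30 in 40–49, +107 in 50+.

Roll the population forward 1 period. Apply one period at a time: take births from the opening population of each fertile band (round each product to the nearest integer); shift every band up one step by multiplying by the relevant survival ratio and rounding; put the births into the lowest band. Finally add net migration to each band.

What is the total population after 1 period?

Call the bands 1 to 6, youngest first.
Period 1:
Births: 1370 * 0.499 = 684 ; 1120 * 0.248 = 278 ; 2040 * 0.307 = 626 ⇒ total 1588
Band 2: 1450 * 0.96 = 1392
Band 3: 1240 * 0.96 = 1190
Band 4: 1370 * 0.964 = 1321
Band 5: 1120 * 0.925 = 1036
Band 6: 2040 * 0.965 + 430 * 0.608 = 1969 + 261 = 2230
Net migration: Band 1 − 107 → 1481; Band 2 − 90 → 1302; Band 3 + 90 → 1280; Band 4 − 107 → 1214; Band 5 − 30 → 1006; Band 6 + 107 → 2337
Population now: 0–9=1481, 10–19=1302, 20–29=1280, 30–39=1214, 40–49=1006, 50+=2337
Total after period 1: 1481 + 1302 + 1280 + 1214 + 1006 + 2337 = 8620

8620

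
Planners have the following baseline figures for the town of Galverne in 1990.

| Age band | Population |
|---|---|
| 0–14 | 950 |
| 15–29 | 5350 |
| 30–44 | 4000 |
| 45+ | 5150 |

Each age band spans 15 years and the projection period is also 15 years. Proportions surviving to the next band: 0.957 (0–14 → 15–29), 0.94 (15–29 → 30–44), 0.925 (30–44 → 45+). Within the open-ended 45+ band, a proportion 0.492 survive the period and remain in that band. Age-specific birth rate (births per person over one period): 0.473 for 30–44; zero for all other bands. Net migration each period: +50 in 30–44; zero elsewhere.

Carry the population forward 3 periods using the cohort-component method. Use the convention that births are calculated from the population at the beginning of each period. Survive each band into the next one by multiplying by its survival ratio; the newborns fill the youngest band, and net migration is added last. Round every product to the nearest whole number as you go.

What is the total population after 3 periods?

— Period 1 —
Births: 4000 × 0.473 = 1892
15–29: 950 × 0.957 = 909
30–44: 5350 × 0.94 = 5029
45+: 4000 × 0.925 + 5150 × 0.492 = 3700 + 2534 = 6234
Net migration: 30–44 + 50 → 5079
End of period: [1892, 909, 5079, 6234]
— Period 2 —
Births: 5079 × 0.473 = 2402
15–29: 1892 × 0.957 = 1811
30–44: 909 × 0.94 = 854
45+: 5079 × 0.925 + 6234 × 0.492 = 4698 + 3067 = 7765
Net migration: 30–44 + 50 → 904
End of period: [2402, 1811, 904, 7765]
— Period 3 —
Births: 904 × 0.473 = 428
15–29: 2402 × 0.957 = 2299
30–44: 1811 × 0.94 = 1702
45+: 904 × 0.925 + 7765 × 0.492 = 836 + 3820 = 4656
Net migration: 30–44 + 50 → 1752
End of period: [428, 2299, 1752, 4656]
Total after period 3: 428 + 2299 + 1752 + 4656 = 9135

9135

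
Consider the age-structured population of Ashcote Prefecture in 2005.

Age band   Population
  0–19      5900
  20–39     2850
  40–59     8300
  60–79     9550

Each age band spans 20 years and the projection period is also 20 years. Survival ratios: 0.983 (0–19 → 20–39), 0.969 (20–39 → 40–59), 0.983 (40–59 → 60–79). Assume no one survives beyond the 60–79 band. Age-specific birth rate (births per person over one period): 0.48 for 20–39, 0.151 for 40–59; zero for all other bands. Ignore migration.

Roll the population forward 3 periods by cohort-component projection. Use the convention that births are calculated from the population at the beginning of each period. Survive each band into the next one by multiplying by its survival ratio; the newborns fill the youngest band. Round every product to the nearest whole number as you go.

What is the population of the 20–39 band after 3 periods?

After projecting period 1:
Births: 2850 * 0.48 = 1368 ; 8300 * 0.151 = 1253 ⇒ total 2621
20–39: 5900 * 0.983 = 5800
40–59: 2850 * 0.969 = 2762
60–79: 8300 * 0.983 = 8159
Giving 2621 / 5800 / 2762 / 8159.
After projecting period 2:
Births: 5800 * 0.48 = 2784 ; 2762 * 0.151 = 417 ⇒ total 3201
20–39: 2621 * 0.983 = 2576
40–59: 5800 * 0.969 = 5620
60–79: 2762 * 0.983 = 2715
Giving 3201 / 2576 / 5620 / 2715.
After projecting period 3:
Births: 2576 * 0.48 = 1236 ; 5620 * 0.151 = 849 ⇒ total 2085
20–39: 3201 * 0.983 = 3147
40–59: 2576 * 0.969 = 2496
60–79: 5620 * 0.983 = 5524
Giving 2085 / 3147 / 2496 / 5524.

3147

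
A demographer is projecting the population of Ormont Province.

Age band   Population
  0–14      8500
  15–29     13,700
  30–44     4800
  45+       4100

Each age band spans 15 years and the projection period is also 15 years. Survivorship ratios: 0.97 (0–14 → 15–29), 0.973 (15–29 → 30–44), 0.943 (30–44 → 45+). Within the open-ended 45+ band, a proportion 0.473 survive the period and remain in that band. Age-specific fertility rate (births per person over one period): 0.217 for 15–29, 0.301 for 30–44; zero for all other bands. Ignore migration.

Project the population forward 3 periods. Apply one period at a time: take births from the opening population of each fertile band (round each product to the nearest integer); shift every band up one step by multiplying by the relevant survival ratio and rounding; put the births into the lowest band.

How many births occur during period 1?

4418

Numbering the groups 1..4 from youngest to oldest:
Period 1.
Births: 13700 * 0.217 = 2973, 4800 * 0.301 = 1445 — total 4418
Group 2: 8500 * 0.97 = 8245
Group 3: 13700 * 0.973 = 13330
Group 4: 4800 * 0.943 + 4100 * 0.473 = 4526 + 1939 = 6465
Population now: 0–14=4418, 15–29=8245, 30–44=13330, 45+=6465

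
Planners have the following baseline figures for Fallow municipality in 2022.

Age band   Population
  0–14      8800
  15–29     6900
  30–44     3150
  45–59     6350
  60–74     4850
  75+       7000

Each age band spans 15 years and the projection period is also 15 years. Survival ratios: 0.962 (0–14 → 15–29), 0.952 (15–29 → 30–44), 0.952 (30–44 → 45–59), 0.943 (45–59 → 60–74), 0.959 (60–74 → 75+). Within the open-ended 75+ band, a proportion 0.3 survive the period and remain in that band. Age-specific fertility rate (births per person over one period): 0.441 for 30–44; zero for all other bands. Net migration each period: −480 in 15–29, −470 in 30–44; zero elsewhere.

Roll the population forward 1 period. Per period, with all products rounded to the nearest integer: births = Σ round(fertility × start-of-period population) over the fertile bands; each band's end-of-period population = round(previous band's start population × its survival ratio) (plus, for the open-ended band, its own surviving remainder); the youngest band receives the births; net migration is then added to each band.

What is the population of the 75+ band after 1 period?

[period 1]
Births: 3150 × 0.441 = 1389
15–29: 8800 × 0.962 = 8466
30–44: 6900 × 0.952 = 6569
45–59: 3150 × 0.952 = 2999
60–74: 6350 × 0.943 = 5988
75+: 4850 × 0.959 + 7000 × 0.3 = 4651 + 2100 = 6751
Net migration: 15–29 − 480 → 7986; 30–44 − 470 → 6099
Giving 1389 / 7986 / 6099 / 2999 / 5988 / 6751.

6751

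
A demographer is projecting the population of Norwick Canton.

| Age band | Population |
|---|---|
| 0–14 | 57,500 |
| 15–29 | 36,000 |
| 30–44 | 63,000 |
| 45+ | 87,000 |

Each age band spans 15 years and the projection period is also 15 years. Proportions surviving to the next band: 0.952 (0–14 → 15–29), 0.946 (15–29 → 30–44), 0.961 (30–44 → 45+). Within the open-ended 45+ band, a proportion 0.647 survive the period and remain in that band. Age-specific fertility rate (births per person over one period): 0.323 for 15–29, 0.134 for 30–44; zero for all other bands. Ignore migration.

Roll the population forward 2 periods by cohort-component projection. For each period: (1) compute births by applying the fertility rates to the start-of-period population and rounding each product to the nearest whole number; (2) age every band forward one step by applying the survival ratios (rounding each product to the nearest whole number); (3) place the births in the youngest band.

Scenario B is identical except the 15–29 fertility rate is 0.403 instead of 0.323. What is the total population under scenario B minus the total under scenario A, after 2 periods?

7120

Numbering the bands 1..4 from youngest to oldest:
[period 1]
Births: 36000 × 0.323 = 11628, 63000 × 0.134 = 8442 — total 20070
Band 2: 57500 × 0.952 = 54740
Band 3: 36000 × 0.946 = 34056
Band 4: 63000 × 0.961 + 87000 × 0.647 = 60543 + 56289 = 116832
Population now: 0–14=20070, 15–29=54740, 30–44=34056, 45+=116832
[period 2]
Births: 54740 × 0.323 = 17681, 34056 × 0.134 = 4564 — total 22245
Band 2: 20070 × 0.952 = 19107
Band 3: 54740 × 0.946 = 51784
Band 4: 34056 × 0.961 + 116832 × 0.647 = 32728 + 75590 = 108318
Population now: 0–14=22245, 15–29=19107, 30–44=51784, 45+=108318
Scenario A total after 2 periods: 201454
Scenario B projection —
[period 1]
Births: 36000 × 0.403 = 14508, 63000 × 0.134 = 8442 — total 22950
Band 2: 57500 × 0.952 = 54740
Band 3: 36000 × 0.946 = 34056
Band 4: 63000 × 0.961 + 87000 × 0.647 = 60543 + 56289 = 116832
Population now: 0–14=22950, 15–29=54740, 30–44=34056, 45+=116832
[period 2]
Births: 54740 × 0.403 = 22060, 34056 × 0.134 = 4564 — total 26624
Band 2: 22950 × 0.952 = 21848
Band 3: 54740 × 0.946 = 51784
Band 4: 34056 × 0.961 + 116832 × 0.647 = 32728 + 75590 = 108318
Population now: 0–14=26624, 15–29=21848, 30–44=51784, 45+=108318
Scenario B total after 2 periods: 208574
Difference B − A = 208574 − 201454 = 7120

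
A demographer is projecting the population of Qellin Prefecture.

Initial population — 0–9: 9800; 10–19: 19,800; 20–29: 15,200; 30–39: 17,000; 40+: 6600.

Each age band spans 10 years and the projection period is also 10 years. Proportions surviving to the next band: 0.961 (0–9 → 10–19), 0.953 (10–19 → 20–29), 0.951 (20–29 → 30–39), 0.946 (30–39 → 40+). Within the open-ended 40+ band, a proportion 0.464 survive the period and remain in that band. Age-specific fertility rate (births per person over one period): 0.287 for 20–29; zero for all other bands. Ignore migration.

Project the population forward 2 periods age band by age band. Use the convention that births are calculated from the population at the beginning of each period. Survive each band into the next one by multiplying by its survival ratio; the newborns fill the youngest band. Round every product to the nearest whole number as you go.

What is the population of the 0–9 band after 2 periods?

5415

Numbering the groups 1..5 from youngest to oldest:
[period 1]
Births: 15200 × 0.287 = 4362
Group 2: 9800 × 0.961 = 9418
Group 3: 19800 × 0.953 = 18869
Group 4: 15200 × 0.951 = 14455
Group 5: 17000 × 0.946 + 6600 × 0.464 = 16082 + 3062 = 19144
End of period: [4362, 9418, 18869, 14455, 19144]
[period 2]
Births: 18869 × 0.287 = 5415
Group 2: 4362 × 0.961 = 4192
Group 3: 9418 × 0.953 = 8975
Group 4: 18869 × 0.951 = 17944
Group 5: 14455 × 0.946 + 19144 × 0.464 = 13674 + 8883 = 22557
End of period: [5415, 4192, 8975, 17944, 22557]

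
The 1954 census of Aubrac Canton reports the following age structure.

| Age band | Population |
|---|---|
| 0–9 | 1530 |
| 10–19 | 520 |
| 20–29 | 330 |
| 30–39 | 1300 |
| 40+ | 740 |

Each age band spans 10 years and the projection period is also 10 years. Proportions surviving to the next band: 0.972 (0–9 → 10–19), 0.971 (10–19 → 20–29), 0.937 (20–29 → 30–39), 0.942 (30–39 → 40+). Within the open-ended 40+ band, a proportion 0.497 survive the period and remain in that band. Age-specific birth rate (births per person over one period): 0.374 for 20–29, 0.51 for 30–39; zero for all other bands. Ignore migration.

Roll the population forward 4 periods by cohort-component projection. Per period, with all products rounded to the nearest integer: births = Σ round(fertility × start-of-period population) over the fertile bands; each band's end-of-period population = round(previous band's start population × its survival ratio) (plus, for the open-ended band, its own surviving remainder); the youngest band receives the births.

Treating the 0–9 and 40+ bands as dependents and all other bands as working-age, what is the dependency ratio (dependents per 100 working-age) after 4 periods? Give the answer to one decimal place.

153.4

Let band 1 be 0–9 through band 5 = 40+.
After projecting period 1:
Births: 330 * 0.374 = 123  |  1300 * 0.51 = 663 — total 786
Band 2: 1530 * 0.972 = 1487
Band 3: 520 * 0.971 = 505
Band 4: 330 * 0.937 = 309
Band 5: 1300 * 0.942 + 740 * 0.497 = 1225 + 368 = 1593
Giving 786 / 1487 / 505 / 309 / 1593.
After projecting period 2:
Births: 505 * 0.374 = 189  |  309 * 0.51 = 158 — total 347
Band 2: 786 * 0.972 = 764
Band 3: 1487 * 0.971 = 1444
Band 4: 505 * 0.937 = 473
Band 5: 309 * 0.942 + 1593 * 0.497 = 291 + 792 = 1083
Giving 347 / 764 / 1444 / 473 / 1083.
After projecting period 3:
Births: 1444 * 0.374 = 540  |  473 * 0.51 = 241 — total 781
Band 2: 347 * 0.972 = 337
Band 3: 764 * 0.971 = 742
Band 4: 1444 * 0.937 = 1353
Band 5: 473 * 0.942 + 1083 * 0.497 = 446 + 538 = 984
Giving 781 / 337 / 742 / 1353 / 984.
After projecting period 4:
Births: 742 * 0.374 = 278  |  1353 * 0.51 = 690 — total 968
Band 2: 781 * 0.972 = 759
Band 3: 337 * 0.971 = 327
Band 4: 742 * 0.937 = 695
Band 5: 1353 * 0.942 + 984 * 0.497 = 1275 + 489 = 1764
Giving 968 / 759 / 327 / 695 / 1764.
Dependents (band 0–9 + band 40+) = 968 + 1764 = 2732; working-age = 1781; ratio = 2732/1781 × 100 = 153.4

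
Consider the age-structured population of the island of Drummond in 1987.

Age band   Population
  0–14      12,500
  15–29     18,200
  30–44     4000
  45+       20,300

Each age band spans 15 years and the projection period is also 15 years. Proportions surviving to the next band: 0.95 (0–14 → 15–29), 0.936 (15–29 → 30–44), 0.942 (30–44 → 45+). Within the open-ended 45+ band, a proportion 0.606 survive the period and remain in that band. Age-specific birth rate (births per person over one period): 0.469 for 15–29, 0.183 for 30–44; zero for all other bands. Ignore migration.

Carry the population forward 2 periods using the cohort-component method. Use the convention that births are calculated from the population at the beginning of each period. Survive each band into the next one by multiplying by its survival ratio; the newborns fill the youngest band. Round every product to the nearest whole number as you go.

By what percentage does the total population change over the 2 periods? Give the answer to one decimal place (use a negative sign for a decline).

-1.1

[period 1]
Births: 18200 * 0.469 = 8536  |  4000 * 0.183 = 732 → 9268
15–29: 12500 * 0.95 = 11875
30–44: 18200 * 0.936 = 17035
45+: 4000 * 0.942 + 20300 * 0.606 = 3768 + 12302 = 16070
Giving 9268 / 11875 / 17035 / 16070.
[period 2]
Births: 11875 * 0.469 = 5569  |  17035 * 0.183 = 3117 → 8686
15–29: 9268 * 0.95 = 8805
30–44: 11875 * 0.936 = 11115
45+: 17035 * 0.942 + 16070 * 0.606 = 16047 + 9738 = 25785
Giving 8686 / 8805 / 11115 / 25785.
Total: 55000 → 54391; change = -609; percentage change = -1.1%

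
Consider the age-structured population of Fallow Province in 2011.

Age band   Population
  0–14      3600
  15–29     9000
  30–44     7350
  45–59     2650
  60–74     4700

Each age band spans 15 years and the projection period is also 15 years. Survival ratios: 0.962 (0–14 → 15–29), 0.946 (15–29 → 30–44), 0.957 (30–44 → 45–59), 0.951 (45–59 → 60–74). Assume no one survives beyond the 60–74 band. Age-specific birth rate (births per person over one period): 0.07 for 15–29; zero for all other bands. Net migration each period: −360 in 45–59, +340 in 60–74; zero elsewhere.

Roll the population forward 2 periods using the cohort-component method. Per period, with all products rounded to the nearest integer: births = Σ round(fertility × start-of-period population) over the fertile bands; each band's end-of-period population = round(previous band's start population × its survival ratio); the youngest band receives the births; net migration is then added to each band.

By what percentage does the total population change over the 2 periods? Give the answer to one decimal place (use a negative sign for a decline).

-31.9

— Period 1 —
Births: 9000 × 0.07 = 630
15–29: 3600 × 0.962 = 3463
30–44: 9000 × 0.946 = 8514
45–59: 7350 × 0.957 = 7034
60–74: 2650 × 0.951 = 2520
Net migration: 45–59 − 360 → 6674; 60–74 + 340 → 2860
End of period: [630, 3463, 8514, 6674, 2860]
— Period 2 —
Births: 3463 × 0.07 = 242
15–29: 630 × 0.962 = 606
30–44: 3463 × 0.946 = 3276
45–59: 8514 × 0.957 = 8148
60–74: 6674 × 0.951 = 6347
Net migration: 45–59 − 360 → 7788; 60–74 + 340 → 6687
End of period: [242, 606, 3276, 7788, 6687]
Total: 27300 → 18599; change = -8701; percentage change = -31.9%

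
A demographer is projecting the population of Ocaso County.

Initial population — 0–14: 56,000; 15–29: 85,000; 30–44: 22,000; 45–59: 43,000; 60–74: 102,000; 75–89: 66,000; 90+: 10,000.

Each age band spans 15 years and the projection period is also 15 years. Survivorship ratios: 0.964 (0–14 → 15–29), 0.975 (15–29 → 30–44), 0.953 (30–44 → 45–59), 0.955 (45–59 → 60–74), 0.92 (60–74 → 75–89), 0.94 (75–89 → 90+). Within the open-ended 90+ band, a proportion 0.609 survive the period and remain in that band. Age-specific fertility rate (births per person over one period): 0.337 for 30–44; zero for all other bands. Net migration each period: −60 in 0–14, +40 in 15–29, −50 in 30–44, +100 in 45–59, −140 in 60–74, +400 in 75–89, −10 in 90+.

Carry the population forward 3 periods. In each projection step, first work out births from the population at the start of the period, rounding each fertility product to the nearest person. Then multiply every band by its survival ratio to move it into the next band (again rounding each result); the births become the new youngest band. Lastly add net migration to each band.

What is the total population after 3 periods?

After projecting period 1:
Births: 22000 * 0.337 = 7414
15–29: 56000 * 0.964 = 53984
30–44: 85000 * 0.975 = 82875
45–59: 22000 * 0.953 = 20966
60–74: 43000 * 0.955 = 41065
75–89: 102000 * 0.92 = 93840
90+: 66000 * 0.94 + 10000 * 0.609 = 62040 + 6090 = 68130
Net migration: 0–14 − 60 → 7354; 15–29 + 40 → 54024; 30–44 − 50 → 82825; 45–59 + 100 → 21066; 60–74 − 140 → 40925; 75–89 + 400 → 94240; 90+ − 10 → 68120
→ [7354, 54024, 82825, 21066, 40925, 94240, 68120]
After projecting period 2:
Births: 82825 * 0.337 = 27912
15–29: 7354 * 0.964 = 7089
30–44: 54024 * 0.975 = 52673
45–59: 82825 * 0.953 = 78932
60–74: 21066 * 0.955 = 20118
75–89: 40925 * 0.92 = 37651
90+: 94240 * 0.94 + 68120 * 0.609 = 88586 + 41485 = 130071
Net migration: 0–14 − 60 → 27852; 15–29 + 40 → 7129; 30–44 − 50 → 52623; 45–59 + 100 → 79032; 60–74 − 140 → 19978; 75–89 + 400 → 38051; 90+ − 10 → 130061
→ [27852, 7129, 52623, 79032, 19978, 38051, 130061]
After projecting period 3:
Births: 52623 * 0.337 = 17734
15–29: 27852 * 0.964 = 26849
30–44: 7129 * 0.975 = 6951
45–59: 52623 * 0.953 = 50150
60–74: 79032 * 0.955 = 75476
75–89: 19978 * 0.92 = 18380
90+: 38051 * 0.94 + 130061 * 0.609 = 35768 + 79207 = 114975
Net migration: 0–14 − 60 → 17674; 15–29 + 40 → 26889; 30–44 − 50 → 6901; 45–59 + 100 → 50250; 60–74 − 140 → 75336; 75–89 + 400 → 18780; 90+ − 10 → 114965
→ [17674, 26889, 6901, 50250, 75336, 18780, 114965]
Total after period 3: 17674 + 26889 + 6901 + 50250 + 75336 + 18780 + 114965 = 310795

310795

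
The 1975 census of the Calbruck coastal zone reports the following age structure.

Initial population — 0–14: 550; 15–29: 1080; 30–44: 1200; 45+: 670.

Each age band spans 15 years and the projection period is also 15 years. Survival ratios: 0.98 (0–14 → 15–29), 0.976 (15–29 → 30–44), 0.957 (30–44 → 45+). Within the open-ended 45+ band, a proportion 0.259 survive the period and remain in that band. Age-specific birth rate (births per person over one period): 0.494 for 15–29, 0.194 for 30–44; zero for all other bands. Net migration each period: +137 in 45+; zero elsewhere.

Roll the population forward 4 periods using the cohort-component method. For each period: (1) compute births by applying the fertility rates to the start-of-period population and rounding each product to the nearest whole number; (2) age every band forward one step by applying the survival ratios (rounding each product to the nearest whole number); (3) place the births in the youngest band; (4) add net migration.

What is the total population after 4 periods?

2391

Numbering the groups 1..4 from youngest to oldest:
— Period 1 —
Births: 1080 × 0.494 = 534, 1200 × 0.194 = 233 → total 767
Group 2: 550 × 0.98 = 539
Group 3: 1080 × 0.976 = 1054
Group 4: 1200 × 0.957 + 670 × 0.259 = 1148 + 174 = 1322
Net migration: Group 4 + 137 → 1459
Population now: 0–14=767, 15–29=539, 30–44=1054, 45+=1459
— Period 2 —
Births: 539 × 0.494 = 266, 1054 × 0.194 = 204 → total 470
Group 2: 767 × 0.98 = 752
Group 3: 539 × 0.976 = 526
Group 4: 1054 × 0.957 + 1459 × 0.259 = 1009 + 378 = 1387
Net migration: Group 4 + 137 → 1524
Population now: 0–14=470, 15–29=752, 30–44=526, 45+=1524
— Period 3 —
Births: 752 × 0.494 = 371, 526 × 0.194 = 102 → total 473
Group 2: 470 × 0.98 = 461
Group 3: 752 × 0.976 = 734
Group 4: 526 × 0.957 + 1524 × 0.259 = 503 + 395 = 898
Net migration: Group 4 + 137 → 1035
Population now: 0–14=473, 15–29=461, 30–44=734, 45+=1035
— Period 4 —
Births: 461 × 0.494 = 228, 734 × 0.194 = 142 → total 370
Group 2: 473 × 0.98 = 464
Group 3: 461 × 0.976 = 450
Group 4: 734 × 0.957 + 1035 × 0.259 = 702 + 268 = 970
Net migration: Group 4 + 137 → 1107
Population now: 0–14=370, 15–29=464, 30–44=450, 45+=1107
Total after period 4: 370 + 464 + 450 + 1107 = 2391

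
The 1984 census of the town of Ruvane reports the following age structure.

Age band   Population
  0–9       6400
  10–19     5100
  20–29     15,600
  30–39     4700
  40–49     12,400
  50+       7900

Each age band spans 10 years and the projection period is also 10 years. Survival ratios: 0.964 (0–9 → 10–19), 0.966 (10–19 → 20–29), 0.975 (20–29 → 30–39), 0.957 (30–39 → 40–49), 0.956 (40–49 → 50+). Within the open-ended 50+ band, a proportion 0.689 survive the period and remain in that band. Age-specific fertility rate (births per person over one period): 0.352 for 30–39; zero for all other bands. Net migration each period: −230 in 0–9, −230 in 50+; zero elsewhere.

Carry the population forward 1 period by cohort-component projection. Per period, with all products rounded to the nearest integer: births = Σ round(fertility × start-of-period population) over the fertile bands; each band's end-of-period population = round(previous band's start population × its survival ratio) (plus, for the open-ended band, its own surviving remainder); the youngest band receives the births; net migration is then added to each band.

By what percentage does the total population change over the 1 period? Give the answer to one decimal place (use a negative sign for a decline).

Period 1:
Births: 4700 × 0.352 = 1654
10–19: 6400 × 0.964 = 6170
20–29: 5100 × 0.966 = 4927
30–39: 15600 × 0.975 = 15210
40–49: 4700 × 0.957 = 4498
50+: 12400 × 0.956 + 7900 × 0.689 = 11854 + 5443 = 17297
Net migration: 0–9 − 230 → 1424; 50+ − 230 → 17067
Population now: 0–9=1424, 10–19=6170, 20–29=4927, 30–39=15210, 40–49=4498, 50+=17067
Total: 52100 → 49296; change = -2804; percentage change = -5.4%

-5.4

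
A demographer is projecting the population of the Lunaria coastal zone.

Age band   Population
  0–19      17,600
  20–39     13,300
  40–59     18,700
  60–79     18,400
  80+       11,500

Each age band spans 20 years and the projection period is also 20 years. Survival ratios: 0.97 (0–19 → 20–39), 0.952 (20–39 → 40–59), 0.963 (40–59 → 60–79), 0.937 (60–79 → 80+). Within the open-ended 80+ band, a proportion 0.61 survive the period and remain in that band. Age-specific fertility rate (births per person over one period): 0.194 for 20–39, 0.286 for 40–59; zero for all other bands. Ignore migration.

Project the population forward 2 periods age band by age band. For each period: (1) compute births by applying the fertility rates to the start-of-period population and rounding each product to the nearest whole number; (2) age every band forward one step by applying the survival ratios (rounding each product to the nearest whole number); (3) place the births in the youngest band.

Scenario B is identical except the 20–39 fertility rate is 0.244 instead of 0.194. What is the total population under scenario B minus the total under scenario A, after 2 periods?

1499

Let band 1 be 0–19 through band 5 = 80+.
[period 1]
Births: 13300 * 0.194 = 2580, 18700 * 0.286 = 5348 → total 7928
Band 2: 17600 * 0.97 = 17072
Band 3: 13300 * 0.952 = 12662
Band 4: 18700 * 0.963 = 18008
Band 5: 18400 * 0.937 + 11500 * 0.61 = 17241 + 7015 = 24256
→ [7928, 17072, 12662, 18008, 24256]
[period 2]
Births: 17072 * 0.194 = 3312, 12662 * 0.286 = 3621 → total 6933
Band 2: 7928 * 0.97 = 7690
Band 3: 17072 * 0.952 = 16253
Band 4: 12662 * 0.963 = 12194
Band 5: 18008 * 0.937 + 24256 * 0.61 = 16873 + 14796 = 31669
→ [6933, 7690, 16253, 12194, 31669]
Scenario A total after 2 periods: 74739
Scenario B projection —
[period 1]
Births: 13300 * 0.244 = 3245, 18700 * 0.286 = 5348 → total 8593
Band 2: 17600 * 0.97 = 17072
Band 3: 13300 * 0.952 = 12662
Band 4: 18700 * 0.963 = 18008
Band 5: 18400 * 0.937 + 11500 * 0.61 = 17241 + 7015 = 24256
→ [8593, 17072, 12662, 18008, 24256]
[period 2]
Births: 17072 * 0.244 = 4166, 12662 * 0.286 = 3621 → total 7787
Band 2: 8593 * 0.97 = 8335
Band 3: 17072 * 0.952 = 16253
Band 4: 12662 * 0.963 = 12194
Band 5: 18008 * 0.937 + 24256 * 0.61 = 16873 + 14796 = 31669
→ [7787, 8335, 16253, 12194, 31669]
Scenario B total after 2 periods: 76238
Difference B − A = 76238 − 74739 = 1499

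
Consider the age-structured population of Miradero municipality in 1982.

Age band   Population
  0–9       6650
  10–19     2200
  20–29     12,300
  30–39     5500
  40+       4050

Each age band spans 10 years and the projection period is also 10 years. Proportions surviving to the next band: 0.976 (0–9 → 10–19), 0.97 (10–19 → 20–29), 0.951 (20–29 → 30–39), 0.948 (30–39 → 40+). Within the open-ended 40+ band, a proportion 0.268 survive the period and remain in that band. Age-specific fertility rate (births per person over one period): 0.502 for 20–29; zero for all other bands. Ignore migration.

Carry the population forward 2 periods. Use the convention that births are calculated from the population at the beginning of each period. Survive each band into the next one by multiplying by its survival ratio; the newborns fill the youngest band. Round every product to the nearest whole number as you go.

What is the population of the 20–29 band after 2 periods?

Numbering the bands 1..5 from youngest to oldest:
Period 1:
Births: 12300 * 0.502 = 6175
Band 2: 6650 * 0.976 = 6490
Band 3: 2200 * 0.97 = 2134
Band 4: 12300 * 0.951 = 11697
Band 5: 5500 * 0.948 + 4050 * 0.268 = 5214 + 1085 = 6299
Giving 6175 / 6490 / 2134 / 11697 / 6299.
Period 2:
Births: 2134 * 0.502 = 1071
Band 2: 6175 * 0.976 = 6027
Band 3: 6490 * 0.97 = 6295
Band 4: 2134 * 0.951 = 2029
Band 5: 11697 * 0.948 + 6299 * 0.268 = 11089 + 1688 = 12777
Giving 1071 / 6027 / 6295 / 2029 / 12777.

6295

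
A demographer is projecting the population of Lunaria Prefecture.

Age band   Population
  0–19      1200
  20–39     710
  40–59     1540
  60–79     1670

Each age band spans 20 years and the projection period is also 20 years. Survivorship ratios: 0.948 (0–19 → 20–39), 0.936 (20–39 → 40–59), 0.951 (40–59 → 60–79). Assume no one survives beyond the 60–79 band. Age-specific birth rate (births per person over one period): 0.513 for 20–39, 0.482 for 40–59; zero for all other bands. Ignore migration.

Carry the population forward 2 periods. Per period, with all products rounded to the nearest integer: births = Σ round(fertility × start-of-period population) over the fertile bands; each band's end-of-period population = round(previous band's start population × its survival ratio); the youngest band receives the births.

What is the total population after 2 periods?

3650

— Period 1 —
Births: 710 × 0.513 = 364, 1540 × 0.482 = 742 — total 1106
20–39: 1200 × 0.948 = 1138
40–59: 710 × 0.936 = 665
60–79: 1540 × 0.951 = 1465
End of period: [1106, 1138, 665, 1465]
— Period 2 —
Births: 1138 × 0.513 = 584, 665 × 0.482 = 321 — total 905
20–39: 1106 × 0.948 = 1048
40–59: 1138 × 0.936 = 1065
60–79: 665 × 0.951 = 632
End of period: [905, 1048, 1065, 632]
Total after period 2: 905 + 1048 + 1065 + 632 = 3650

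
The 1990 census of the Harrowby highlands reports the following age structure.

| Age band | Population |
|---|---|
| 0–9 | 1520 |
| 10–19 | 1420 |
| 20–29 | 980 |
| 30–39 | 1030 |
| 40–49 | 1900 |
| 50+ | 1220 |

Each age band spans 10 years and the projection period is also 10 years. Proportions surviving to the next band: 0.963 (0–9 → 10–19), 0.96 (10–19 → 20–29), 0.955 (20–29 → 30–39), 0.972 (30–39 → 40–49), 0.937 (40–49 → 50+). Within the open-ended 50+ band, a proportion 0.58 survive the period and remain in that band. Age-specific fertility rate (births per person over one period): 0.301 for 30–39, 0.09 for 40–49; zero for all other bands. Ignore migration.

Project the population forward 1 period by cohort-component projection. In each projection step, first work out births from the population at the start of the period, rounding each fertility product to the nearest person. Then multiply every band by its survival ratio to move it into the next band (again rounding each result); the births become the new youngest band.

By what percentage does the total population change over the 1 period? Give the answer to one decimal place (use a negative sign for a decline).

Call the groups 1 to 6, youngest first.
[period 1]
Births: 1030 × 0.301 = 310  |  1900 × 0.09 = 171 — total 481
Group 2: 1520 × 0.963 = 1464
Group 3: 1420 × 0.96 = 1363
Group 4: 980 × 0.955 = 936
Group 5: 1030 × 0.972 = 1001
Group 6: 1900 × 0.937 + 1220 × 0.58 = 1780 + 708 = 2488
End of period: [481, 1464, 1363, 936, 1001, 2488]
Total: 8070 → 7733; change = -337; percentage change = -4.2%

-4.2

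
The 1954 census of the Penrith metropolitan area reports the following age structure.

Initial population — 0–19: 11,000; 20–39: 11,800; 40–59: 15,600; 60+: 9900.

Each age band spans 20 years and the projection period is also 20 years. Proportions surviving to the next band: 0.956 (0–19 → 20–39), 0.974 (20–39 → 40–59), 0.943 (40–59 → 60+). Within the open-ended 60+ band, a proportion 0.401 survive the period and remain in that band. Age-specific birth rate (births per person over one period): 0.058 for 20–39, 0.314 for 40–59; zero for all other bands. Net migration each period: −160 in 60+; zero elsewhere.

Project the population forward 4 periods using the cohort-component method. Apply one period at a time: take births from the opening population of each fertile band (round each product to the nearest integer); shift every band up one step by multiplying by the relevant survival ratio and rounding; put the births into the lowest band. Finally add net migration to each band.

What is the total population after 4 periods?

20625

[period 1]
Births: 11800 × 0.058 = 684, 15600 × 0.314 = 4898 → total 5582
20–39: 11000 × 0.956 = 10516
40–59: 11800 × 0.974 = 11493
60+: 15600 × 0.943 + 9900 × 0.401 = 14711 + 3970 = 18681
Net migration: 60+ − 160 → 18521
Giving 5582 / 10516 / 11493 / 18521.
[period 2]
Births: 10516 × 0.058 = 610, 11493 × 0.314 = 3609 → total 4219
20–39: 5582 × 0.956 = 5336
40–59: 10516 × 0.974 = 10243
60+: 11493 × 0.943 + 18521 × 0.401 = 10838 + 7427 = 18265
Net migration: 60+ − 160 → 18105
Giving 4219 / 5336 / 10243 / 18105.
[period 3]
Births: 5336 × 0.058 = 309, 10243 × 0.314 = 3216 → total 3525
20–39: 4219 × 0.956 = 4033
40–59: 5336 × 0.974 = 5197
60+: 10243 × 0.943 + 18105 × 0.401 = 9659 + 7260 = 16919
Net migration: 60+ − 160 → 16759
Giving 3525 / 4033 / 5197 / 16759.
[period 4]
Births: 4033 × 0.058 = 234, 5197 × 0.314 = 1632 → total 1866
20–39: 3525 × 0.956 = 3370
40–59: 4033 × 0.974 = 3928
60+: 5197 × 0.943 + 16759 × 0.401 = 4901 + 6720 = 11621
Net migration: 60+ − 160 → 11461
Giving 1866 / 3370 / 3928 / 11461.
Total after period 4: 1866 + 3370 + 3928 + 11461 = 20625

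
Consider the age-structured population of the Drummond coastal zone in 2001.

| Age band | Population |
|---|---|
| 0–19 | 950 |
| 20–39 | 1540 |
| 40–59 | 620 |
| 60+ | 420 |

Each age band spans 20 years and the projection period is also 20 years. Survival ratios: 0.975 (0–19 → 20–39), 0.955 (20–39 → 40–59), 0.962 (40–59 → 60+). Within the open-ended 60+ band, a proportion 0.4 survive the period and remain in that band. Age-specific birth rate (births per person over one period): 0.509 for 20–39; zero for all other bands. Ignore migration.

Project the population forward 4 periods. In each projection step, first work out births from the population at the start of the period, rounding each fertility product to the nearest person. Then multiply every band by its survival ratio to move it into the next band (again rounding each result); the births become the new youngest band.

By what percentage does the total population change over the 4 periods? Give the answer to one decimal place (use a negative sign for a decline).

After projecting period 1:
Births: 1540 * 0.509 = 784
20–39: 950 * 0.975 = 926
40–59: 1540 * 0.955 = 1471
60+: 620 * 0.962 + 420 * 0.4 = 596 + 168 = 764
Population now: 0–19=784, 20–39=926, 40–59=1471, 60+=764
After projecting period 2:
Births: 926 * 0.509 = 471
20–39: 784 * 0.975 = 764
40–59: 926 * 0.955 = 884
60+: 1471 * 0.962 + 764 * 0.4 = 1415 + 306 = 1721
Population now: 0–19=471, 20–39=764, 40–59=884, 60+=1721
After projecting period 3:
Births: 764 * 0.509 = 389
20–39: 471 * 0.975 = 459
40–59: 764 * 0.955 = 730
60+: 884 * 0.962 + 1721 * 0.4 = 850 + 688 = 1538
Population now: 0–19=389, 20–39=459, 40–59=730, 60+=1538
After projecting period 4:
Births: 459 * 0.509 = 234
20–39: 389 * 0.975 = 379
40–59: 459 * 0.955 = 438
60+: 730 * 0.962 + 1538 * 0.4 = 702 + 615 = 1317
Population now: 0–19=234, 20–39=379, 40–59=438, 60+=1317
Total: 3530 → 2368; change = -1162; percentage change = -32.9%

-32.9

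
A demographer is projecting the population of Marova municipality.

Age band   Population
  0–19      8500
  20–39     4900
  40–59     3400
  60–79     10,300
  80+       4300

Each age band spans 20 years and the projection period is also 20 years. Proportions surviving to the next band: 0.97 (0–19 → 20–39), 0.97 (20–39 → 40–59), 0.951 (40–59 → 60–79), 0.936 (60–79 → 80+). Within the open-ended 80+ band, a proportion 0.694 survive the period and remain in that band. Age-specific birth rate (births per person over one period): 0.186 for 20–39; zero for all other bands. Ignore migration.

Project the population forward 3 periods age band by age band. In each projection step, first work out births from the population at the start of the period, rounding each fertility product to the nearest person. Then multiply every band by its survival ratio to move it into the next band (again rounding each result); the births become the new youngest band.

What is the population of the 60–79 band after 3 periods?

7606

Call the groups 1 to 5, youngest first.
Period 1:
Births: 4900 * 0.186 = 911
Group 2: 8500 * 0.97 = 8245
Group 3: 4900 * 0.97 = 4753
Group 4: 3400 * 0.951 = 3233
Group 5: 10300 * 0.936 + 4300 * 0.694 = 9641 + 2984 = 12625
End of period: [911, 8245, 4753, 3233, 12625]
Period 2:
Births: 8245 * 0.186 = 1534
Group 2: 911 * 0.97 = 884
Group 3: 8245 * 0.97 = 7998
Group 4: 4753 * 0.951 = 4520
Group 5: 3233 * 0.936 + 12625 * 0.694 = 3026 + 8762 = 11788
End of period: [1534, 884, 7998, 4520, 11788]
Period 3:
Births: 884 * 0.186 = 164
Group 2: 1534 * 0.97 = 1488
Group 3: 884 * 0.97 = 857
Group 4: 7998 * 0.951 = 7606
Group 5: 4520 * 0.936 + 11788 * 0.694 = 4231 + 8181 = 12412
End of period: [164, 1488, 857, 7606, 12412]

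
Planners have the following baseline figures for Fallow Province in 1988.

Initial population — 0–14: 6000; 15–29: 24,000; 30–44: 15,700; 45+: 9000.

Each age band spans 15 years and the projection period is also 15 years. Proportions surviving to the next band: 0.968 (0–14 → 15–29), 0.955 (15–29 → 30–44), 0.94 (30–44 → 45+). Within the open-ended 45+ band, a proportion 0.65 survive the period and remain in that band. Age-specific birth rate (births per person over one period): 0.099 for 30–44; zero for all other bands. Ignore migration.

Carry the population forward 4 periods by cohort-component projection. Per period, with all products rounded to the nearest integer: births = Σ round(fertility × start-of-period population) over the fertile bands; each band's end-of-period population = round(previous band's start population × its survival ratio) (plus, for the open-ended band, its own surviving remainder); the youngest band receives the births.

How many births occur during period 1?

1554

Period 1:
Births: 15700 × 0.099 = 1554
15–29: 6000 × 0.968 = 5808
30–44: 24000 × 0.955 = 22920
45+: 15700 × 0.94 + 9000 × 0.65 = 14758 + 5850 = 20608
Giving 1554 / 5808 / 22920 / 20608.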